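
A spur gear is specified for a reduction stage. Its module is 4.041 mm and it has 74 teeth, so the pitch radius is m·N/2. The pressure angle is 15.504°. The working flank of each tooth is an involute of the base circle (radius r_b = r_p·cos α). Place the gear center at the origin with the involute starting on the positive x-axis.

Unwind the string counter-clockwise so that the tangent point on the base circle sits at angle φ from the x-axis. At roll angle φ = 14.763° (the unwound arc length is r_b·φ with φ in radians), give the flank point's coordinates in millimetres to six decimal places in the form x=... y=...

x=148.779886 y=0.816096

pitch radius r_p = m·N/2 = 4.041·74/2 = 149.517000
base radius r_b = r_p·cos α = 149.517000·cos 15.504° = 144.076345
roll angle φ = 14.763° = 0.25766296 rad
x = r_b·(cos φ + φ·sin φ) = 144.076345·(0.96698815 + 0.25766296·0.25482136) = 148.779886
y = r_b·(sin φ − φ·cos φ) = 144.076345·(0.25482136 − 0.25766296·0.96698815) = 0.816096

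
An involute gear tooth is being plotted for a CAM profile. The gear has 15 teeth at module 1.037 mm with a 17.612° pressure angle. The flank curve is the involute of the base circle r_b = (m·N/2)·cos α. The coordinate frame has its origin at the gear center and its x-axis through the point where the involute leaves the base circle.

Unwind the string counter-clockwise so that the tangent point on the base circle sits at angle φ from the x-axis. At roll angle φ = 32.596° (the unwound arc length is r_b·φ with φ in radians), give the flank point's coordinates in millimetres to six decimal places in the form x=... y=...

pitch radius r_p = m·N/2 = 1.037·15/2 = 7.777500
base radius r_b = r_p·cos α = 7.777500·cos 17.612° = 7.412948
roll angle φ = 32.596° = 0.56890752 rad
x = r_b·(cos φ + φ·sin φ) = 7.412948·(0.84249001 + 0.56890752·0.53871197) = 8.517235
y = r_b·(sin φ − φ·cos φ) = 7.412948·(0.53871197 − 0.56890752·0.84249001) = 0.440426

x=8.517235 y=0.440426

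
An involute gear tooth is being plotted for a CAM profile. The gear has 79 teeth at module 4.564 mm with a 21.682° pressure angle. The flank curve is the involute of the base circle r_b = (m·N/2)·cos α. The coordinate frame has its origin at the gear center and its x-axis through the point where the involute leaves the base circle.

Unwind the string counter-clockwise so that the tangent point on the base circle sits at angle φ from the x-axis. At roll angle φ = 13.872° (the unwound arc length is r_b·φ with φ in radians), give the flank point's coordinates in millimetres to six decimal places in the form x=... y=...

x=172.361331 y=0.787871

pitch radius r_p = m·N/2 = 4.564·79/2 = 180.278000
base radius r_b = r_p·cos α = 180.278000·cos 21.682° = 167.523094
roll angle φ = 13.872° = 0.24211207 rad
x = r_b·(cos φ + φ·sin φ) = 167.523094·(0.97083376 + 0.24211207·0.23975363) = 172.361331
y = r_b·(sin φ − φ·cos φ) = 167.523094·(0.23975363 − 0.24211207·0.97083376) = 0.787871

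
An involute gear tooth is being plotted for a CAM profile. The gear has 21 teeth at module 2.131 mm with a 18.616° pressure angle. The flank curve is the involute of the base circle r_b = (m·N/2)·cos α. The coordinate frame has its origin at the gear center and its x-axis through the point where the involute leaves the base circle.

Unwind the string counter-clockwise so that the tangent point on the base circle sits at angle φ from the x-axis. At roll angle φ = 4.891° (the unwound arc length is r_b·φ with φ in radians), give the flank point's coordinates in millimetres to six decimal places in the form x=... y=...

x=21.281917 y=0.004394

pitch radius r_p = m·N/2 = 2.131·21/2 = 22.375500
base radius r_b = r_p·cos α = 22.375500·cos 18.616° = 21.204798
roll angle φ = 4.891° = 0.08536405 rad
x = r_b·(cos φ + φ·sin φ) = 21.204798·(0.99635870 + 0.08536405·0.08526042) = 21.281917
y = r_b·(sin φ − φ·cos φ) = 21.204798·(0.08526042 − 0.08536405·0.99635870) = 0.004394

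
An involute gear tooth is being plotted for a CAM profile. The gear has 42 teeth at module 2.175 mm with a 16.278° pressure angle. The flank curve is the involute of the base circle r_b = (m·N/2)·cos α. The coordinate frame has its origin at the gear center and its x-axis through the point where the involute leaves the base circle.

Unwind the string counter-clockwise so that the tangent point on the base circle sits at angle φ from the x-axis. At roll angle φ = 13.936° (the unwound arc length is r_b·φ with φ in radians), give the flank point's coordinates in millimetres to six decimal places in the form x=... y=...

x=45.121822 y=0.209057

pitch radius r_p = m·N/2 = 2.175·42/2 = 45.675000
base radius r_b = r_p·cos α = 45.675000·cos 16.278° = 43.844026
roll angle φ = 13.936° = 0.24322908 rad
x = r_b·(cos φ + φ·sin φ) = 43.844026·(0.97056535 + 0.24322908·0.24083791) = 45.121822
y = r_b·(sin φ − φ·cos φ) = 43.844026·(0.24083791 − 0.24322908·0.97056535) = 0.209057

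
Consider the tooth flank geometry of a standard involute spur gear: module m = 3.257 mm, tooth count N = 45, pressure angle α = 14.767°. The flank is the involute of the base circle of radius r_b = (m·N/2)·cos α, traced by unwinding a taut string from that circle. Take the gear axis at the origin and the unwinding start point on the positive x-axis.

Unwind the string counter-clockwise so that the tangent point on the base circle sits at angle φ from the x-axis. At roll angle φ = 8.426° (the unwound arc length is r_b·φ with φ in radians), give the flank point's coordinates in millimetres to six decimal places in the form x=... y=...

pitch radius r_p = m·N/2 = 3.257·45/2 = 73.282500
base radius r_b = r_p·cos α = 73.282500·cos 14.767° = 70.862005
roll angle φ = 8.426° = 0.14706144 rad
x = r_b·(cos φ + φ·sin φ) = 70.862005·(0.98920594 + 0.14706144·0.14653193) = 71.624136
y = r_b·(sin φ − φ·cos φ) = 70.862005·(0.14653193 − 0.14706144·0.98920594) = 0.074963

x=71.624136 y=0.074963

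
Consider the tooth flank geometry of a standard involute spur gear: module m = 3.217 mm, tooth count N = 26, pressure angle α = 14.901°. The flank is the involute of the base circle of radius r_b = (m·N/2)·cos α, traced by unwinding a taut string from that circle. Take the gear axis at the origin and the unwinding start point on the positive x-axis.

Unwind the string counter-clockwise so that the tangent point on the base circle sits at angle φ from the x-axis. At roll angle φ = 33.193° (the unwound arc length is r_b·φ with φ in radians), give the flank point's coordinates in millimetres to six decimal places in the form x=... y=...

pitch radius r_p = m·N/2 = 3.217·26/2 = 41.821000
base radius r_b = r_p·cos α = 41.821000·cos 14.901° = 40.414626
roll angle φ = 33.193° = 0.57932714 rad
x = r_b·(cos φ + φ·sin φ) = 40.414626·(0.83683120 + 0.57932714·0.54746099) = 46.638083
y = r_b·(sin φ − φ·cos φ) = 40.414626·(0.54746099 − 0.57932714·0.83683120) = 2.532460

x=46.638083 y=2.532460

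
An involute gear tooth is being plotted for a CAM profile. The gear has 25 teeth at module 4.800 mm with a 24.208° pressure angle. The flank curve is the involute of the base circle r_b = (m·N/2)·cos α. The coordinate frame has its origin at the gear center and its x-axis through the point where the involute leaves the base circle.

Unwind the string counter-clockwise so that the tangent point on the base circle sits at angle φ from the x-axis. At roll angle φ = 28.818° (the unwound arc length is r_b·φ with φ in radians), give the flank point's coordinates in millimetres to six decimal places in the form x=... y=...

x=61.214061 y=2.262829

pitch radius r_p = m·N/2 = 4.800·25/2 = 60.000000
base radius r_b = r_p·cos α = 60.000000·cos 24.208° = 54.723772
roll angle φ = 28.818° = 0.50296898 rad
x = r_b·(cos φ + φ·sin φ) = 54.723772·(0.87615529 + 0.50296898·0.48202895) = 61.214061
y = r_b·(sin φ − φ·cos φ) = 54.723772·(0.48202895 − 0.50296898·0.87615529) = 2.262829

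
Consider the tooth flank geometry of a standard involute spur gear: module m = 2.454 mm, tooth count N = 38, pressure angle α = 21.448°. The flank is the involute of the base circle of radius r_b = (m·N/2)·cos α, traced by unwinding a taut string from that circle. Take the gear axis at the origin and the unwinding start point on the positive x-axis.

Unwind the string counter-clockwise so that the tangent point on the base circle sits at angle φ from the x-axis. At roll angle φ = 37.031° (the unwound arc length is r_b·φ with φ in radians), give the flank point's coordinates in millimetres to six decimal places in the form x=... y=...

pitch radius r_p = m·N/2 = 2.454·38/2 = 46.626000
base radius r_b = r_p·cos α = 46.626000·cos 21.448° = 43.397141
roll angle φ = 37.031° = 0.64631288 rad
x = r_b·(cos φ + φ·sin φ) = 43.397141·(0.79830978 + 0.64631288·0.60224704) = 51.536266
y = r_b·(sin φ − φ·cos φ) = 43.397141·(0.60224704 − 0.64631288·0.79830978) = 3.744702

x=51.536266 y=3.744702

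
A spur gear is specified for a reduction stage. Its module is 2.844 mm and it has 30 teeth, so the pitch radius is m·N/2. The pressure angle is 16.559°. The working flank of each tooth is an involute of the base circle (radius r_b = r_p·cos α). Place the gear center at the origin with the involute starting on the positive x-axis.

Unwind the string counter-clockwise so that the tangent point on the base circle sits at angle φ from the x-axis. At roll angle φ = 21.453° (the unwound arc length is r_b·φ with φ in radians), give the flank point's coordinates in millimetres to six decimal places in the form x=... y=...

x=43.657399 y=0.705504

pitch radius r_p = m·N/2 = 2.844·30/2 = 42.660000
base radius r_b = r_p·cos α = 42.660000·cos 16.559° = 40.890752
roll angle φ = 21.453° = 0.37442548 rad
x = r_b·(cos φ + φ·sin φ) = 40.890752·(0.93071790 + 0.37442548·0.36573788) = 43.657399
y = r_b·(sin φ − φ·cos φ) = 40.890752·(0.36573788 − 0.37442548·0.93071790) = 0.705504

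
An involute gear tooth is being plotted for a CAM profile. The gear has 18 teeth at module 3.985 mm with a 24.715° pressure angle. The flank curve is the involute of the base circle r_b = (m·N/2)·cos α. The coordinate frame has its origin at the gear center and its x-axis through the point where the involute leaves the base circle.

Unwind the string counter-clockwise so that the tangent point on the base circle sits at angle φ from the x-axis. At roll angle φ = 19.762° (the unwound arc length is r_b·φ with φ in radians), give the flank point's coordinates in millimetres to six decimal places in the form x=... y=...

pitch radius r_p = m·N/2 = 3.985·18/2 = 35.865000
base radius r_b = r_p·cos α = 35.865000·cos 24.715° = 32.579721
roll angle φ = 19.762° = 0.34491197 rad
x = r_b·(cos φ + φ·sin φ) = 32.579721·(0.94110522 + 0.34491197·0.33811383) = 34.460377
y = r_b·(sin φ − φ·cos φ) = 32.579721·(0.33811383 − 0.34491197·0.94110522) = 0.440327

x=34.460377 y=0.440327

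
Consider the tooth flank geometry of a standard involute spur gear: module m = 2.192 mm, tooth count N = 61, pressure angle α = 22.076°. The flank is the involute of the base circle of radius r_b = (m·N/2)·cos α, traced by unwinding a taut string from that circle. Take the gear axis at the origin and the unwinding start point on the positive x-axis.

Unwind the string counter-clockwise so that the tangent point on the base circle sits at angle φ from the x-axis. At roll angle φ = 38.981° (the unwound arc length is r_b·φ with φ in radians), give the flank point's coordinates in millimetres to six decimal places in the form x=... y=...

pitch radius r_p = m·N/2 = 2.192·61/2 = 66.856000
base radius r_b = r_p·cos α = 66.856000·cos 22.076° = 61.954529
roll angle φ = 38.981° = 0.68034680 rad
x = r_b·(cos φ + φ·sin φ) = 61.954529·(0.77735461 + 0.68034680·0.62906265) = 74.675984
y = r_b·(sin φ − φ·cos φ) = 61.954529·(0.62906265 − 0.68034680·0.77735461) = 6.207344

x=74.675984 y=6.207344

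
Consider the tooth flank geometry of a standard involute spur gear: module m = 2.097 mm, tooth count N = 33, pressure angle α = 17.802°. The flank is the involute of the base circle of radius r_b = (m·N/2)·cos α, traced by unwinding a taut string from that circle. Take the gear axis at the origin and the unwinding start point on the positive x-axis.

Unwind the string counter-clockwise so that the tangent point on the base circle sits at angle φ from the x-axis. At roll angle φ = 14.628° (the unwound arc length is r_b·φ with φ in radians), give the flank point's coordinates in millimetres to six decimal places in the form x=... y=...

pitch radius r_p = m·N/2 = 2.097·33/2 = 34.600500
base radius r_b = r_p·cos α = 34.600500·cos 17.802° = 32.943784
roll angle φ = 14.628° = 0.25530676 rad
x = r_b·(cos φ + φ·sin φ) = 32.943784·(0.96758587 + 0.25530676·0.25254224) = 34.000015
y = r_b·(sin φ − φ·cos φ) = 32.943784·(0.25254224 − 0.25530676·0.96758587) = 0.181554

x=34.000015 y=0.181554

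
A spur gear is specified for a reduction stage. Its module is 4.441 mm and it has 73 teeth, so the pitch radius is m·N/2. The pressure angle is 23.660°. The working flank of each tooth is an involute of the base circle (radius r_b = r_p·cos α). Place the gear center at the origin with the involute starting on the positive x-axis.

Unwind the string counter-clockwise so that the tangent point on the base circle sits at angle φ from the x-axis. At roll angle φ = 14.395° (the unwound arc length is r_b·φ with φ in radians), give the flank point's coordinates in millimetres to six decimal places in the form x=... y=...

x=153.083335 y=0.779909

pitch radius r_p = m·N/2 = 4.441·73/2 = 162.096500
base radius r_b = r_p·cos α = 162.096500·cos 23.660° = 148.471152
roll angle φ = 14.395° = 0.25124015 rad
x = r_b·(cos φ + φ·sin φ) = 148.471152·(0.96860486 + 0.25124015·0.24860536) = 153.083335
y = r_b·(sin φ − φ·cos φ) = 148.471152·(0.24860536 − 0.25124015·0.96860486) = 0.779909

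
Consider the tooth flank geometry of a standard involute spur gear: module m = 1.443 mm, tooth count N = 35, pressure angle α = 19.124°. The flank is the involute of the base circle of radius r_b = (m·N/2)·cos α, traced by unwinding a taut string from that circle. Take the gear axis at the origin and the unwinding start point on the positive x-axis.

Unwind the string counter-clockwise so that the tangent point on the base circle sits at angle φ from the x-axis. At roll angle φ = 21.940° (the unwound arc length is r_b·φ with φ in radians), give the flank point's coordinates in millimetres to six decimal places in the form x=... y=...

pitch radius r_p = m·N/2 = 1.443·35/2 = 25.252500
base radius r_b = r_p·cos α = 25.252500·cos 19.124° = 23.858859
roll angle φ = 21.940° = 0.38292524 rad
x = r_b·(cos φ + φ·sin φ) = 23.858859·(0.92757563 + 0.38292524·0.37363544) = 25.544489
y = r_b·(sin φ − φ·cos φ) = 23.858859·(0.37363544 − 0.38292524·0.92757563) = 0.440037

x=25.544489 y=0.440037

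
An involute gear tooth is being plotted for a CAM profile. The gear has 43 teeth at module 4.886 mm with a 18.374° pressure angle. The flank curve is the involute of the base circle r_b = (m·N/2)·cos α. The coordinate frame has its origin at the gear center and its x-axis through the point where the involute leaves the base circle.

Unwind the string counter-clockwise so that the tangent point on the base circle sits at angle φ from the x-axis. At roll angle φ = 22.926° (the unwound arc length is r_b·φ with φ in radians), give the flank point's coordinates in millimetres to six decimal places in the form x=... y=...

x=107.357728 y=2.095045

pitch radius r_p = m·N/2 = 4.886·43/2 = 105.049000
base radius r_b = r_p·cos α = 105.049000·cos 18.374° = 99.693513
roll angle φ = 22.926° = 0.40013418 rad
x = r_b·(cos φ + φ·sin φ) = 99.693513·(0.92100873 + 0.40013418·0.38954193) = 107.357728
y = r_b·(sin φ − φ·cos φ) = 99.693513·(0.38954193 − 0.40013418·0.92100873) = 2.095045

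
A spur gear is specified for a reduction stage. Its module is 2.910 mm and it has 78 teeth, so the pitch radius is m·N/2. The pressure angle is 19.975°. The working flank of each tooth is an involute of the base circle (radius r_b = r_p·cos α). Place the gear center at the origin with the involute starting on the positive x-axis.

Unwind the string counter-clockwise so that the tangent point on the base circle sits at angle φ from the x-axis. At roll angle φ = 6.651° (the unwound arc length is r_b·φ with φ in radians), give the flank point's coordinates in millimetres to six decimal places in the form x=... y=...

pitch radius r_p = m·N/2 = 2.910·78/2 = 113.490000
base radius r_b = r_p·cos α = 113.490000·cos 19.975° = 106.662642
roll angle φ = 6.651° = 0.11608185 rad
x = r_b·(cos φ + φ·sin φ) = 106.662642·(0.99327006 + 0.11608185·0.11582132) = 107.378862
y = r_b·(sin φ − φ·cos φ) = 106.662642·(0.11582132 − 0.11608185·0.99327006) = 0.055539

x=107.378862 y=0.055539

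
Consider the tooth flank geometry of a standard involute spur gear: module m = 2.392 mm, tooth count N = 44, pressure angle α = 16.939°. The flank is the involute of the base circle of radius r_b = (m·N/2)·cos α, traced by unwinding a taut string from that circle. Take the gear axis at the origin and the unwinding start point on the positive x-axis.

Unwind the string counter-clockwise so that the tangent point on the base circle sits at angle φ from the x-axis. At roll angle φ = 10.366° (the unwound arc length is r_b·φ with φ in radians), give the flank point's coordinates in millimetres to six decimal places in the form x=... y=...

pitch radius r_p = m·N/2 = 2.392·44/2 = 52.624000
base radius r_b = r_p·cos α = 52.624000·cos 16.939° = 50.340933
roll angle φ = 10.366° = 0.18092083 rad
x = r_b·(cos φ + φ·sin φ) = 50.340933·(0.98367842 + 0.18092083·0.17993545) = 51.158092
y = r_b·(sin φ − φ·cos φ) = 50.340933·(0.17993545 − 0.18092083·0.98367842) = 0.099047

x=51.158092 y=0.099047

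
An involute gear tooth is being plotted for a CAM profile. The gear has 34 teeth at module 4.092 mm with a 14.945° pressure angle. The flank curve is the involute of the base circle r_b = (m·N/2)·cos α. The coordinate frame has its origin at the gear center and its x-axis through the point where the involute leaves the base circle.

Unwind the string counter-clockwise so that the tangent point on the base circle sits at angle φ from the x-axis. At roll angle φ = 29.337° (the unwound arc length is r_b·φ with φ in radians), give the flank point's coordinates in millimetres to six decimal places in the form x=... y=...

pitch radius r_p = m·N/2 = 4.092·34/2 = 69.564000
base radius r_b = r_p·cos α = 69.564000·cos 14.945° = 67.210916
roll angle φ = 29.337° = 0.51202724 rad
x = r_b·(cos φ + φ·sin φ) = 67.210916·(0.87175306 + 0.51202724·0.48994551) = 75.452219
y = r_b·(sin φ − φ·cos φ) = 67.210916·(0.48994551 − 0.51202724·0.87175306) = 2.929333

x=75.452219 y=2.929333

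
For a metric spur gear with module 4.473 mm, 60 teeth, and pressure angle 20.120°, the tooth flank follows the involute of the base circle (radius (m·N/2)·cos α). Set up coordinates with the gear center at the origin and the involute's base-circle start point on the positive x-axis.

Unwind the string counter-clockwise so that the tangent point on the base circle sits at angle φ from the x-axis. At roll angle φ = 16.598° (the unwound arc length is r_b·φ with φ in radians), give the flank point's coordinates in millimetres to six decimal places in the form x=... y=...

pitch radius r_p = m·N/2 = 4.473·60/2 = 134.190000
base radius r_b = r_p·cos α = 134.190000·cos 20.120° = 126.000953
roll angle φ = 16.598° = 0.28968975 rad
x = r_b·(cos φ + φ·sin φ) = 126.000953·(0.95833255 + 0.28968975·0.28565492) = 131.177556
y = r_b·(sin φ − φ·cos φ) = 126.000953·(0.28565492 − 0.28968975·0.95833255) = 1.012519

x=131.177556 y=1.012519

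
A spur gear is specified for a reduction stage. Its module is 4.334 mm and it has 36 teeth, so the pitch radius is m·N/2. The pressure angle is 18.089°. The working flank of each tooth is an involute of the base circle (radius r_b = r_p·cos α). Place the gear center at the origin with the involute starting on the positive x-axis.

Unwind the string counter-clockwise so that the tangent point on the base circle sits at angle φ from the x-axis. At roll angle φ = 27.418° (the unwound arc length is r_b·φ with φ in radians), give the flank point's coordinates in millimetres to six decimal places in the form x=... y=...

x=82.167065 y=2.647209

pitch radius r_p = m·N/2 = 4.334·36/2 = 78.012000
base radius r_b = r_p·cos α = 78.012000·cos 18.089° = 74.156285
roll angle φ = 27.418° = 0.47853437 rad
x = r_b·(cos φ + φ·sin φ) = 74.156285·(0.88767077 + 0.47853437·0.46047868) = 82.167065
y = r_b·(sin φ − φ·cos φ) = 74.156285·(0.46047868 − 0.47853437·0.88767077) = 2.647209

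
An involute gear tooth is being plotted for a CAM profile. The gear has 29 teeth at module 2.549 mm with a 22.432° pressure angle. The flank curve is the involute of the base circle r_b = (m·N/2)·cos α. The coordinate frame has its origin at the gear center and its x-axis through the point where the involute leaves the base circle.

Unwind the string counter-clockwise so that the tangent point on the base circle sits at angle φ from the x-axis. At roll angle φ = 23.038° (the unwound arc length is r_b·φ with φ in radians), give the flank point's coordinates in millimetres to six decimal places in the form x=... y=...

pitch radius r_p = m·N/2 = 2.549·29/2 = 36.960500
base radius r_b = r_p·cos α = 36.960500·cos 22.432° = 34.163812
roll angle φ = 23.038° = 0.40208895 rad
x = r_b·(cos φ + φ·sin φ) = 34.163812·(0.92024551 + 0.40208895·0.39134154) = 36.814911
y = r_b·(sin φ − φ·cos φ) = 34.163812·(0.39134154 − 0.40208895·0.92024551) = 0.728406

x=36.814911 y=0.728406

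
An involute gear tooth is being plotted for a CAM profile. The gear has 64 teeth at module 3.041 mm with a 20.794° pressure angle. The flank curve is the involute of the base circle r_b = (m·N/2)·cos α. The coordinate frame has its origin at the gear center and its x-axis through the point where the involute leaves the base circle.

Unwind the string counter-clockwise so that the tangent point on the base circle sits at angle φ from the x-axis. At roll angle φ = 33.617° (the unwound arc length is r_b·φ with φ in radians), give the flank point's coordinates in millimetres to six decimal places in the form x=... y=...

x=105.310045 y=5.916668

pitch radius r_p = m·N/2 = 3.041·64/2 = 97.312000
base radius r_b = r_p·cos α = 97.312000·cos 20.794° = 90.973374
roll angle φ = 33.617° = 0.58672733 rad
x = r_b·(cos φ + φ·sin φ) = 90.973374·(0.83275701 + 0.58672733·0.55363866) = 105.310045
y = r_b·(sin φ − φ·cos φ) = 90.973374·(0.55363866 − 0.58672733·0.83275701) = 5.916668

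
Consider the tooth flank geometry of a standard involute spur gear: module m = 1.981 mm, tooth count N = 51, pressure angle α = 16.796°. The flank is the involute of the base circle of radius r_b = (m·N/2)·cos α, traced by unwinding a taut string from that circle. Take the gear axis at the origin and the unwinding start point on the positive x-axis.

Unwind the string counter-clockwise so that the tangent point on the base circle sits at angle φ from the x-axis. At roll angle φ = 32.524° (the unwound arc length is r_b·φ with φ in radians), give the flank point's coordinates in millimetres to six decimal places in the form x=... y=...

x=55.535517 y=2.854659

pitch radius r_p = m·N/2 = 1.981·51/2 = 50.515500
base radius r_b = r_p·cos α = 50.515500·cos 16.796° = 48.360492
roll angle φ = 32.524° = 0.56765089 rad
x = r_b·(cos φ + φ·sin φ) = 48.360492·(0.84316631 + 0.56765089·0.53765284) = 55.535517
y = r_b·(sin φ − φ·cos φ) = 48.360492·(0.53765284 − 0.56765089·0.84316631) = 2.854659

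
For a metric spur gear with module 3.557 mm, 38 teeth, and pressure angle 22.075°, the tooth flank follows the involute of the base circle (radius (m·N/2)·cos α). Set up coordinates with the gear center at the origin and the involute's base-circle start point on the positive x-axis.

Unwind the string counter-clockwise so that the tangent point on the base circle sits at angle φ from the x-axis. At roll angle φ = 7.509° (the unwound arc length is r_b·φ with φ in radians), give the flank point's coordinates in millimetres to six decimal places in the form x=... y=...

x=63.164217 y=0.046912

pitch radius r_p = m·N/2 = 3.557·38/2 = 67.583000
base radius r_b = r_p·cos α = 67.583000·cos 22.075° = 62.628673
roll angle φ = 7.509° = 0.13105677 rad
x = r_b·(cos φ + φ·sin φ) = 62.628673·(0.99142435 + 0.13105677·0.13068193) = 63.164217
y = r_b·(sin φ − φ·cos φ) = 62.628673·(0.13068193 − 0.13105677·0.99142435) = 0.046912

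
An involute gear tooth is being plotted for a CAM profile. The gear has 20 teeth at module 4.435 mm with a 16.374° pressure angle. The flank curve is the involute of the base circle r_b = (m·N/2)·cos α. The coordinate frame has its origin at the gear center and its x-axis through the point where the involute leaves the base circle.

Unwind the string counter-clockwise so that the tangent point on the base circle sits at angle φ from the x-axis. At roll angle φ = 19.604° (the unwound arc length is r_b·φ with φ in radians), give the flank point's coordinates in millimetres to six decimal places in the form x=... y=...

pitch radius r_p = m·N/2 = 4.435·20/2 = 44.350000
base radius r_b = r_p·cos α = 44.350000·cos 16.374° = 42.551253
roll angle φ = 19.604° = 0.34215435 rad
x = r_b·(cos φ + φ·sin φ) = 42.551253·(0.94203403 + 0.34215435·0.33551734) = 44.969557
y = r_b·(sin φ − φ·cos φ) = 42.551253·(0.33551734 − 0.34215435·0.94203403) = 0.561519

x=44.969557 y=0.561519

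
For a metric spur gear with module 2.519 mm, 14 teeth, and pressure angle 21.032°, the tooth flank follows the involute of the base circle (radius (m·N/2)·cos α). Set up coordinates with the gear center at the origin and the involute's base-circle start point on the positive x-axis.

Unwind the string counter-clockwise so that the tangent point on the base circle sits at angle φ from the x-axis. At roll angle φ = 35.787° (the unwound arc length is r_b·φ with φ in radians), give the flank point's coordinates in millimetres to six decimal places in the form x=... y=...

x=19.362303 y=1.285384

pitch radius r_p = m·N/2 = 2.519·14/2 = 17.633000
base radius r_b = r_p·cos α = 17.633000·cos 21.032° = 16.458292
roll angle φ = 35.787° = 0.62460098 rad
x = r_b·(cos φ + φ·sin φ) = 16.458292·(0.81119652 + 0.62460098·0.58477364) = 19.362303
y = r_b·(sin φ − φ·cos φ) = 16.458292·(0.58477364 − 0.62460098·0.81119652) = 1.285384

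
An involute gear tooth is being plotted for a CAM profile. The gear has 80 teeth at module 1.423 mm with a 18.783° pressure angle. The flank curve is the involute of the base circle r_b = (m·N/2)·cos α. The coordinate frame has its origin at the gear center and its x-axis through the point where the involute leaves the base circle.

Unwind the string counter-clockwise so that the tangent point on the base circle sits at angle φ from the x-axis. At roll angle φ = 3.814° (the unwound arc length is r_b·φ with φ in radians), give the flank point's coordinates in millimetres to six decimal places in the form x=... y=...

pitch radius r_p = m·N/2 = 1.423·80/2 = 56.920000
base radius r_b = r_p·cos α = 56.920000·cos 18.783° = 53.888716
roll angle φ = 3.814° = 0.06656686 rad
x = r_b·(cos φ + φ·sin φ) = 53.888716·(0.99778524 + 0.06656686·0.06651771) = 54.007978
y = r_b·(sin φ − φ·cos φ) = 53.888716·(0.06651771 − 0.06656686·0.99778524) = 0.005296

x=54.007978 y=0.005296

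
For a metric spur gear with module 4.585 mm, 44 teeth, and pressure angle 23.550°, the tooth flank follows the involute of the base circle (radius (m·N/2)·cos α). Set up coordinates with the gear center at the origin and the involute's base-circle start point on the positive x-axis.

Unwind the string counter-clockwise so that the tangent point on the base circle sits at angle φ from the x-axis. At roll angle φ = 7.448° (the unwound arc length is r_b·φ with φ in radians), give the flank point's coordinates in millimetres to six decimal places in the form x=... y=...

pitch radius r_p = m·N/2 = 4.585·44/2 = 100.870000
base radius r_b = r_p·cos α = 100.870000·cos 23.550° = 92.468714
roll angle φ = 7.448° = 0.12999212 rad
x = r_b·(cos φ + φ·sin φ) = 92.468714·(0.99156291 + 0.12999212·0.12962633) = 93.246683
y = r_b·(sin φ − φ·cos φ) = 92.468714·(0.12962633 − 0.12999212·0.99156291) = 0.067591

x=93.246683 y=0.067591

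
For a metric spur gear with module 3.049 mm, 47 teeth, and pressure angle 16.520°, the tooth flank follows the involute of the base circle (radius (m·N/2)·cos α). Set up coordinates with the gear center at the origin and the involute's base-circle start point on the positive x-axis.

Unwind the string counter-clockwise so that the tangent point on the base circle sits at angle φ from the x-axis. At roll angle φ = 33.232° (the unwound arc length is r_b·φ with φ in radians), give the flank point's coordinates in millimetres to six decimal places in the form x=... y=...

pitch radius r_p = m·N/2 = 3.049·47/2 = 71.651500
base radius r_b = r_p·cos α = 71.651500·cos 16.520° = 68.693765
roll angle φ = 33.232° = 0.58000782 rad
x = r_b·(cos φ + φ·sin φ) = 68.693765·(0.83645837 + 0.58000782·0.54803048) = 79.294609
y = r_b·(sin φ − φ·cos φ) = 68.693765·(0.54803048 − 0.58000782·0.83645837) = 4.319332

x=79.294609 y=4.319332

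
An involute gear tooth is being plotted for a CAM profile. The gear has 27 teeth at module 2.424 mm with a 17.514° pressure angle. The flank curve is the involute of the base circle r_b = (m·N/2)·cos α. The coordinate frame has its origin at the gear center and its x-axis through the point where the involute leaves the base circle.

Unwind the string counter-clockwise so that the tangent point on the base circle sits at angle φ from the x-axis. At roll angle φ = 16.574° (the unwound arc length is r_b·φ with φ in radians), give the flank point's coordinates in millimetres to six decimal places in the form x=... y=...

pitch radius r_p = m·N/2 = 2.424·27/2 = 32.724000
base radius r_b = r_p·cos α = 32.724000·cos 17.514° = 31.207028
roll angle φ = 16.574° = 0.28927087 rad
x = r_b·(cos φ + φ·sin φ) = 31.207028·(0.95845212 + 0.28927087·0.28525347) = 32.485506
y = r_b·(sin φ − φ·cos φ) = 31.207028·(0.28525347 − 0.28927087·0.95845212) = 0.249693

x=32.485506 y=0.249693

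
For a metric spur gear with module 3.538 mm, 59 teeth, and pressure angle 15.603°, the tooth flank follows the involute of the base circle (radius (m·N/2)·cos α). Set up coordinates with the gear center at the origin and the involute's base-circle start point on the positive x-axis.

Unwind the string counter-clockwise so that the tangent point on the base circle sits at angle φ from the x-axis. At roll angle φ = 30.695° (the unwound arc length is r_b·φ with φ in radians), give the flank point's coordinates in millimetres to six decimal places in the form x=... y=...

x=113.931676 y=5.005769

pitch radius r_p = m·N/2 = 3.538·59/2 = 104.371000
base radius r_b = r_p·cos α = 104.371000·cos 15.603° = 100.524771
roll angle φ = 30.695° = 0.53572881 rad
x = r_b·(cos φ + φ·sin φ) = 100.524771·(0.85989682 + 0.53572881·0.51046788) = 113.931676
y = r_b·(sin φ − φ·cos φ) = 100.524771·(0.51046788 − 0.53572881·0.85989682) = 5.005769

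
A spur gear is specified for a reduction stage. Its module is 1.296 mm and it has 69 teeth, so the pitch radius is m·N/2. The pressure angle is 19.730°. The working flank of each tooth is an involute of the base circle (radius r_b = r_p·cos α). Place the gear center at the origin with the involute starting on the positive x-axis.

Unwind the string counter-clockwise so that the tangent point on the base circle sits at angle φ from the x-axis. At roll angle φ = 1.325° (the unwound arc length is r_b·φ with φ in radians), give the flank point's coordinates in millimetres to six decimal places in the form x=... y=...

x=42.098386 y=0.000173

pitch radius r_p = m·N/2 = 1.296·69/2 = 44.712000
base radius r_b = r_p·cos α = 44.712000·cos 19.730° = 42.087133
roll angle φ = 1.325° = 0.02312561 rad
x = r_b·(cos φ + φ·sin φ) = 42.087133·(0.99973261 + 0.02312561·0.02312355) = 42.098386
y = r_b·(sin φ − φ·cos φ) = 42.087133·(0.02312355 − 0.02312561·0.99973261) = 0.000173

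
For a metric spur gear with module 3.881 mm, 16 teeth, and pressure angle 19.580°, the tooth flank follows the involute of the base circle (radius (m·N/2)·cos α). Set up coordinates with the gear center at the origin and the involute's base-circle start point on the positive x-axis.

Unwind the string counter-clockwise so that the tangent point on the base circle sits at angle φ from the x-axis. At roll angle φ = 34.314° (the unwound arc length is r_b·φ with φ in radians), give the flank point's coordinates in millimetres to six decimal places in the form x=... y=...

pitch radius r_p = m·N/2 = 3.881·16/2 = 31.048000
base radius r_b = r_p·cos α = 31.048000·cos 19.580° = 29.252634
roll angle φ = 34.314° = 0.59889228 rad
x = r_b·(cos φ + φ·sin φ) = 29.252634·(0.82596057 + 0.59889228·0.56372789) = 34.037570
y = r_b·(sin φ − φ·cos φ) = 29.252634·(0.56372789 − 0.59889228·0.82596057) = 2.020376

x=34.037570 y=2.020376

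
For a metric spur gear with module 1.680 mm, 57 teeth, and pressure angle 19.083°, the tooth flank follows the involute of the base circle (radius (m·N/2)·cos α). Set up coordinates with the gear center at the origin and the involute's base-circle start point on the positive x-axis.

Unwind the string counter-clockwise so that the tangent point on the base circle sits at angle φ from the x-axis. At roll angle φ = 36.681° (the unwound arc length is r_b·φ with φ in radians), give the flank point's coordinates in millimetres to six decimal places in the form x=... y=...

pitch radius r_p = m·N/2 = 1.680·57/2 = 47.880000
base radius r_b = r_p·cos α = 47.880000·cos 19.083° = 45.248800
roll angle φ = 36.681° = 0.64020422 rad
x = r_b·(cos φ + φ·sin φ) = 45.248800·(0.80197378 + 0.64020422·0.59735924) = 53.592937
y = r_b·(sin φ − φ·cos φ) = 45.248800·(0.59735924 − 0.64020422·0.80197378) = 3.797833

x=53.592937 y=3.797833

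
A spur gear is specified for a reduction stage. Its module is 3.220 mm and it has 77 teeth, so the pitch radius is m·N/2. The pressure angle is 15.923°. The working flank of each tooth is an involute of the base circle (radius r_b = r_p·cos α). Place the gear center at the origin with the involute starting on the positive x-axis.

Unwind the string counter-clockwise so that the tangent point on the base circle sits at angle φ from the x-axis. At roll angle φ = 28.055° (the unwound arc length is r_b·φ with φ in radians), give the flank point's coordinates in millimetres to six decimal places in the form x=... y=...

x=132.659412 y=4.554265

pitch radius r_p = m·N/2 = 3.220·77/2 = 123.970000
base radius r_b = r_p·cos α = 123.970000·cos 15.923° = 119.213427
roll angle φ = 28.055° = 0.48965212 rad
x = r_b·(cos φ + φ·sin φ) = 119.213427·(0.88249653 + 0.48965212·0.47031892) = 132.659412
y = r_b·(sin φ − φ·cos φ) = 119.213427·(0.47031892 − 0.48965212·0.88249653) = 4.554265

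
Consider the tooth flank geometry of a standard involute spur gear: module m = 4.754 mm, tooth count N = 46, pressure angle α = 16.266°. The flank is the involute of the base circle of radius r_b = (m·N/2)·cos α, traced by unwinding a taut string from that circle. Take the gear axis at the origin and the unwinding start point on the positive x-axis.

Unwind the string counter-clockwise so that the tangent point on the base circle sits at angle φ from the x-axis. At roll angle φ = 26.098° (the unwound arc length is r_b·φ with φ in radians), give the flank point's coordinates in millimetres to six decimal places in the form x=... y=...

pitch radius r_p = m·N/2 = 4.754·46/2 = 109.342000
base radius r_b = r_p·cos α = 109.342000·cos 16.266° = 104.965223
roll angle φ = 26.098° = 0.45549603 rad
x = r_b·(cos φ + φ·sin φ) = 104.965223·(0.89804293 + 0.45549603·0.43990782) = 115.295816
y = r_b·(sin φ − φ·cos φ) = 104.965223·(0.43990782 − 0.45549603·0.89804293) = 3.238475

x=115.295816 y=3.238475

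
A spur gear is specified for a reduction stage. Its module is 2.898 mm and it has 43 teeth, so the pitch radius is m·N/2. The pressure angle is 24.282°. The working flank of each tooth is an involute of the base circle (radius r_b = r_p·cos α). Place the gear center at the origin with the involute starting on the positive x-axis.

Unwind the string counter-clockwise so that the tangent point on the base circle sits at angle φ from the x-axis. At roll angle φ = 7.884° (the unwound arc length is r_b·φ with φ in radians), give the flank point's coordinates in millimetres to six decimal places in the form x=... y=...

x=57.329998 y=0.049231

pitch radius r_p = m·N/2 = 2.898·43/2 = 62.307000
base radius r_b = r_p·cos α = 62.307000·cos 24.282° = 56.794856
roll angle φ = 7.884° = 0.13760176 rad
x = r_b·(cos φ + φ·sin φ) = 56.794856·(0.99054781 + 0.13760176·0.13716794) = 57.329998
y = r_b·(sin φ − φ·cos φ) = 56.794856·(0.13716794 − 0.13760176·0.99054781) = 0.049231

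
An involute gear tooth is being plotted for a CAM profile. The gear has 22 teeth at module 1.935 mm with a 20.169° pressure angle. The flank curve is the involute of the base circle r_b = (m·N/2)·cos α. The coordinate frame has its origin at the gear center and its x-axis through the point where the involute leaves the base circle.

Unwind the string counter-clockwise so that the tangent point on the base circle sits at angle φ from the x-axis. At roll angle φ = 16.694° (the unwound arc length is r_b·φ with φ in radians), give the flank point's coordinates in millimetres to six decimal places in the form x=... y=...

x=20.809963 y=0.163340

pitch radius r_p = m·N/2 = 1.935·22/2 = 21.285000
base radius r_b = r_p·cos α = 21.285000·cos 20.169° = 19.979798
roll angle φ = 16.694° = 0.29136527 rad
x = r_b·(cos φ + φ·sin φ) = 19.979798·(0.95785258 + 0.29136527·0.28726022) = 20.809963
y = r_b·(sin φ − φ·cos φ) = 19.979798·(0.28726022 − 0.29136527·0.95785258) = 0.163340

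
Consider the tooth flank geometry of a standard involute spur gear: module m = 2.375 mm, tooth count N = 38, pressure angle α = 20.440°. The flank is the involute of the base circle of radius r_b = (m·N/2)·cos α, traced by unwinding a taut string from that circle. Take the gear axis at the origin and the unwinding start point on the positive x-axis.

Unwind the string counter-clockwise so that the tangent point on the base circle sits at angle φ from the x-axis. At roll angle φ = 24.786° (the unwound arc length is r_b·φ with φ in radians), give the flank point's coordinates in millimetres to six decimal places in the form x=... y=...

pitch radius r_p = m·N/2 = 2.375·38/2 = 45.125000
base radius r_b = r_p·cos α = 45.125000·cos 20.440° = 42.283858
roll angle φ = 24.786° = 0.43259731 rad
x = r_b·(cos φ + φ·sin φ) = 42.283858·(0.90787994 + 0.43259731·0.41923026) = 46.057178
y = r_b·(sin φ − φ·cos φ) = 42.283858·(0.41923026 − 0.43259731·0.90787994) = 1.119839

x=46.057178 y=1.119839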